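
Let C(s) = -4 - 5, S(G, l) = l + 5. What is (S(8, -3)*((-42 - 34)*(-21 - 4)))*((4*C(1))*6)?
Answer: -820800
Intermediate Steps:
S(G, l) = 5 + l
C(s) = -9
(S(8, -3)*((-42 - 34)*(-21 - 4)))*((4*C(1))*6) = ((5 - 3)*((-42 - 34)*(-21 - 4)))*((4*(-9))*6) = (2*(-76*(-25)))*(-36*6) = (2*1900)*(-216) = 3800*(-216) = -820800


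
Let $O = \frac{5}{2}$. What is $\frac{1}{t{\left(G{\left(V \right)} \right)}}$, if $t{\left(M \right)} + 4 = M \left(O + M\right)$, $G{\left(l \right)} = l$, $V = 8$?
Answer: $\frac{1}{80} \approx 0.0125$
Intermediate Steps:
$O = \frac{5}{2}$ ($O = 5 \cdot \frac{1}{2} = \frac{5}{2} \approx 2.5$)
$t{\left(M \right)} = -4 + M \left(\frac{5}{2} + M\right)$
$\frac{1}{t{\left(G{\left(V \right)} \right)}} = \frac{1}{-4 + 8^{2} + \frac{5}{2} \cdot 8} = \frac{1}{-4 + 64 + 20} = \frac{1}{80}$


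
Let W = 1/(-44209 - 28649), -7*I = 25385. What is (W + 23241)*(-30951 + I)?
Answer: -204923985165317/255003 ≈ -8.0361e+8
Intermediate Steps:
I = -25385/7 (I = -⅐*25385 = -25385/7 ≈ -3626.4)
W = -1/72858 (W = 1/(-72858) = -1/72858 ≈ -1.3725e-5)
(W + 23241)*(-30951 + I) = (-1/72858 + 23241)*(-30951 - 25385/7) = (1693292777/72858)*(-242042/7) = -204923985165317/255003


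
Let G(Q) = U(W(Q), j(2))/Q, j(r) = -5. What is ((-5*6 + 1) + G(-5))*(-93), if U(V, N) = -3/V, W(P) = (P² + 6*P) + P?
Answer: 135129/50 ≈ 2702.6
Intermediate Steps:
W(P) = P² + 7*P
G(Q) = -3/(Q²*(7 + Q)) (G(Q) = (-3*1/(Q*(7 + Q)))/Q = (-3/(Q*(7 + Q)))/Q = -3/(Q²*(7 + Q)))
((-5*6 + 1) + G(-5))*(-93) = ((-5*6 + 1) - 3/((-5)²*(7 - 5)))*(-93) = ((-30 + 1) - 3*1/25/2)*(-93) = (-29 - 3*1/25*½)*(-93) = (-29 - 3/50)*(-93) = -1453/50*(-93) = 135129/50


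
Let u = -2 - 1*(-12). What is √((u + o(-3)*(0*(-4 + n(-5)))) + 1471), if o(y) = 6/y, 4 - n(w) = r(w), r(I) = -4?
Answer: √1481 ≈ 38.484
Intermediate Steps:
n(w) = 8 (n(w) = 4 - 1*(-4) = 4 + 4 = 8)
u = 10 (u = -2 + 12 = 10)
√((u + o(-3)*(0*(-4 + n(-5)))) + 1471) = √((10 + (6/(-3))*(0*(-4 + 8))) + 1471) = √((10 + (6*(-⅓))*(0*4)) + 1471) = √((10 - 2*0) + 1471) = √((10 + 0) + 1471) = √(10 + 1471) = √1481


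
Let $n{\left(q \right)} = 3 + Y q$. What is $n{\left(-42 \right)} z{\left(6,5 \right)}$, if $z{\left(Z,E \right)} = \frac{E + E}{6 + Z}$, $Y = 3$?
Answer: $- \frac{205}{2} \approx -102.5$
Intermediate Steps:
$n{\left(q \right)} = 3 + 3 q$
$z{\left(Z,E \right)} = \frac{2 E}{6 + Z}$
$n{\left(-42 \right)} z{\left(6,5 \right)} = \left(3 + 3 \left(-42\right)\right) 2 \cdot 5 \frac{1}{6 + 6} = \left(3 - 126\right) 2 \cdot 5 \cdot \frac{1}{12} = - 123 \cdot 2 \cdot 5 \cdot \frac{1}{12} = \left(-123\right) \frac{5}{6} = - \frac{205}{2}$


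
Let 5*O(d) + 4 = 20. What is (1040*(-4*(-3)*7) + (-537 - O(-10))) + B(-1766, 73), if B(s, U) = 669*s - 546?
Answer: -5475901/5 ≈ -1.0952e+6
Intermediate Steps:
B(s, U) = -546 + 669*s
O(d) = 16/5 (O(d) = -⅘ + (⅕)*20 = -⅘ + 4 = 16/5)
(1040*(-4*(-3)*7) + (-537 - O(-10))) + B(-1766, 73) = (1040*(-4*(-3)*7) + (-537 - 1*16/5)) + (-546 + 669*(-1766)) = (1040*(12*7) + (-537 - 16/5)) + (-546 - 1181454) = (1040*84 - 2701/5) - 1182000 = (87360 - 2701/5) - 1182000 = 434099/5 - 1182000 = -5475901/5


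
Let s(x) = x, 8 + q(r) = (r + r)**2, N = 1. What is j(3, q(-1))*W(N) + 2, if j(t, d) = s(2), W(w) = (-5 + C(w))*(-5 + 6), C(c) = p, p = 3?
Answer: -2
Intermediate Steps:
q(r) = -8 + 4*r**2 (q(r) = -8 + (r + r)**2 = -8 + (2*r)**2 = -8 + 4*r**2)
C(c) = 3
W(w) = -2 (W(w) = (-5 + 3)*(-5 + 6) = -2*1 = -2)
j(t, d) = 2
j(3, q(-1))*W(N) + 2 = 2*(-2) + 2 = -4 + 2 = -2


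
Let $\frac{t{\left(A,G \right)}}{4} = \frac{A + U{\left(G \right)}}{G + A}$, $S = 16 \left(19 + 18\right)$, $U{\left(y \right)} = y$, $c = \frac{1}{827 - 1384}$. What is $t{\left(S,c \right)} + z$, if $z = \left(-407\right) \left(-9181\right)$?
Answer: $3736671$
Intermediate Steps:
$c = - \frac{1}{557}$ ($c = \frac{1}{-557} = - \frac{1}{557} \approx -0.0017953$)
$S = 592$ ($S = 16 \cdot 37 = 592$)
$t{\left(A,G \right)} = 4$ ($t{\left(A,G \right)} = 4 \frac{A + G}{G + A} = 4 \frac{A + G}{A + G} = 4 \cdot 1 = 4$)
$z = 3736667$
$t{\left(S,c \right)} + z = 4 + 3736667 = 3736671$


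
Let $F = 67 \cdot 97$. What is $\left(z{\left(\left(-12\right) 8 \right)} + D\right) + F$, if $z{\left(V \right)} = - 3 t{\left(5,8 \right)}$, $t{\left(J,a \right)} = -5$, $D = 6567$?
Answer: $13081$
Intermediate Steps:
$z{\left(V \right)} = 15$ ($z{\left(V \right)} = \left(-3\right) \left(-5\right) = 15$)
$F = 6499$
$\left(z{\left(\left(-12\right) 8 \right)} + D\right) + F = \left(15 + 6567\right) + 6499 = 6582 + 6499 = 13081$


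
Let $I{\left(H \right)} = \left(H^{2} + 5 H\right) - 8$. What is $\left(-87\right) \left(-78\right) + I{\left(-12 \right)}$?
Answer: $6862$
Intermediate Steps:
$I{\left(H \right)} = -8 + H^{2} + 5 H$
$\left(-87\right) \left(-78\right) + I{\left(-12 \right)} = \left(-87\right) \left(-78\right) + \left(-8 + \left(-12\right)^{2} + 5 \left(-12\right)\right) = 6786 - -76 = 6786 + 76 = 6862$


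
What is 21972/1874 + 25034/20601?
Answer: 249779444/19303137 ≈ 12.940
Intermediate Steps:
21972/1874 + 25034/20601 = 21972*(1/1874) + 25034*(1/20601) = 10986/937 + 25034/20601 = 249779444/19303137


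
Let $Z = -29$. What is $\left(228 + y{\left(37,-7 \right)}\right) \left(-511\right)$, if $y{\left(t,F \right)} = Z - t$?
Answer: $-82782$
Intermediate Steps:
$y{\left(t,F \right)} = -29 - t$
$\left(228 + y{\left(37,-7 \right)}\right) \left(-511\right) = \left(228 - 66\right) \left(-511\right) = 162 \left(-511\right) = -82782$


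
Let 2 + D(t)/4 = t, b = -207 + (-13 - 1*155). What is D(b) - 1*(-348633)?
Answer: 347125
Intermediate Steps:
b = -375 (b = -207 + (-13 - 155) = -207 - 168 = -375)
D(t) = -8 + 4*t
D(b) - 1*(-348633) = (-8 + 4*(-375)) - 1*(-348633) = (-8 - 1500) + 348633 = -1508 + 348633 = 347125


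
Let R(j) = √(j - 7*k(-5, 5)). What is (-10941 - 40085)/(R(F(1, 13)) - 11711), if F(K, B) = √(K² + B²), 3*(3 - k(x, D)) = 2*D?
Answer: 51026/(11711 - √(7/3 + √170)) ≈ 4.3586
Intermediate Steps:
k(x, D) = 3 - 2*D/3
F(K, B) = √(B² + K²)
R(j) = √(7/3 + j) (R(j) = √(j - 7*(3 - ⅔*5)) = √(j - 7*(3 - 10/3)) = √(j - 7*(-⅓)) = √(j + 7/3) = √(7/3 + j))
(-10941 - 40085)/(R(F(1, 13)) - 11711) = (-10941 - 40085)/(√(21 + 9*√(13² + 1²))/3 - 11711) = -51026/(√(21 + 9*√(169 + 1))/3 - 11711) = -51026/(√(21 + 9*√170)/3 - 11711) = -51026/(-11711 + √(21 + 9*√170)/3)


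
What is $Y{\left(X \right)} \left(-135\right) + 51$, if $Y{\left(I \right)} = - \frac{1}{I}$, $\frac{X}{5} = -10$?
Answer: $\frac{483}{10} \approx 48.3$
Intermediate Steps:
$X = -50$ ($X = 5 \left(-10\right) = -50$)
$Y{\left(X \right)} \left(-135\right) + 51 = - \frac{1}{-50} \left(-135\right) + 51 = \left(-1\right) \left(- \frac{1}{50}\right) \left(-135\right) + 51 = \frac{1}{50} \left(-135\right) + 51 = - \frac{27}{10} + 51 = \frac{483}{10}$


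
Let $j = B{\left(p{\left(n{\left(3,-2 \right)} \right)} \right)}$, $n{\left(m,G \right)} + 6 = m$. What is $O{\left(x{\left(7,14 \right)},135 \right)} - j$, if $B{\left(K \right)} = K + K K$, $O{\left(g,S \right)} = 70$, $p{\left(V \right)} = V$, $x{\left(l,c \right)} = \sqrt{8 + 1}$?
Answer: $64$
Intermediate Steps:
$n{\left(m,G \right)} = -6 + m$
$x{\left(l,c \right)} = 3$ ($x{\left(l,c \right)} = \sqrt{9} = 3$)
$B{\left(K \right)} = K + K^{2}$
$j = 6$ ($j = \left(-6 + 3\right) \left(1 + \left(-6 + 3\right)\right) = - 3 \left(1 - 3\right) = \left(-3\right) \left(-2\right) = 6$)
$O{\left(x{\left(7,14 \right)},135 \right)} - j = 70 - 6 = 64$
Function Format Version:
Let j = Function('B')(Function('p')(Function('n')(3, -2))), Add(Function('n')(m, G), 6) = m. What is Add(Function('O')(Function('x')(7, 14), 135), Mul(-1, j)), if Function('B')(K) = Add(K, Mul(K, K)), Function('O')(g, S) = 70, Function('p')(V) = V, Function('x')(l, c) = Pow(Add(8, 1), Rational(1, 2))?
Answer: 64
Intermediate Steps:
Function('n')(m, G) = Add(-6, m)
Function('x')(l, c) = 3 (Function('x')(l, c) = Pow(9, Rational(1, 2)) = 3)
Function('B')(K) = Add(K, Pow(K, 2))
j = 6 (j = Mul(Add(-6, 3), Add(1, Add(-6, 3))) = Mul(-3, Add(1, -3)) = Mul(-3, -2) = 6)
Add(Function('O')(Function('x')(7, 14), 135), Mul(-1, j)) = Add(70, Mul(-1, 6)) = Add(70, -6) = 64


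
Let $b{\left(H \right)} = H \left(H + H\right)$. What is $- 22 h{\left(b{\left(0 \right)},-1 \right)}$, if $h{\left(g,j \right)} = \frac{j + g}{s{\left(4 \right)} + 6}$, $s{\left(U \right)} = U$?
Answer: $\frac{11}{5} \approx 2.2$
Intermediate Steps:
$b{\left(H \right)} = 2 H^{2}$ ($b{\left(H \right)} = H 2 H = 2 H^{2}$)
$h{\left(g,j \right)} = \frac{g}{10} + \frac{j}{10}$ ($h{\left(g,j \right)} = \frac{j + g}{4 + 6} = \frac{g + j}{10} = \left(g + j\right) \frac{1}{10} = \frac{g}{10} + \frac{j}{10}$)
$- 22 h{\left(b{\left(0 \right)},-1 \right)} = - 22 \left(\frac{2 \cdot 0^{2}}{10} + \frac{1}{10} \left(-1\right)\right) = - 22 \left(\frac{2 \cdot 0}{10} - \frac{1}{10}\right) = - 22 \left(\frac{1}{10} \cdot 0 - \frac{1}{10}\right) = - 22 \left(0 - \frac{1}{10}\right) = \left(-22\right) \left(- \frac{1}{10}\right) = \frac{11}{5}$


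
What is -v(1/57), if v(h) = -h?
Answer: 1/57 ≈ 0.017544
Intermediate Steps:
-v(1/57) = -(-1)/57 = -1*(-1/57) = 1/57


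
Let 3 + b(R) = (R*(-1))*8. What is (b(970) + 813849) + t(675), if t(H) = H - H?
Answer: 806086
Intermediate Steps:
b(R) = -3 - 8*R (b(R) = -3 + (R*(-1))*8 = -3 - R*8 = -3 - 8*R)
t(H) = 0
(b(970) + 813849) + t(675) = ((-3 - 8*970) + 813849) + 0 = ((-3 - 7760) + 813849) + 0 = (-7763 + 813849) + 0 = 806086 + 0 = 806086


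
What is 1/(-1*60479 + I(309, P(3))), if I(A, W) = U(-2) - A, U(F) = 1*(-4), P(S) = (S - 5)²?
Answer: -1/60792 ≈ -1.6450e-5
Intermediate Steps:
P(S) = (-5 + S)²
U(F) = -4
I(A, W) = -4 - A
1/(-1*60479 + I(309, P(3))) = 1/(-1*60479 + (-4 - 1*309)) = 1/(-60479 + (-4 - 309)) = 1/(-60479 - 313) = 1/(-60792) = -1/60792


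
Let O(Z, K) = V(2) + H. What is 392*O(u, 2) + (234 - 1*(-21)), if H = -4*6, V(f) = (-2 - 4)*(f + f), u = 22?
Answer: -18561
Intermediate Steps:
V(f) = -12*f
H = -24
O(Z, K) = -48 (O(Z, K) = -12*2 - 24 = -24 - 24 = -48)
392*O(u, 2) + (234 - 1*(-21)) = 392*(-48) + (234 - 1*(-21)) = -18816 + (234 + 21) = -18816 + 255 = -18561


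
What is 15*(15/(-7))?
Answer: -225/7 ≈ -32.143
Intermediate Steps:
15*(15/(-7)) = 15*(15*(-⅐)) = 15*(-15/7) = -225/7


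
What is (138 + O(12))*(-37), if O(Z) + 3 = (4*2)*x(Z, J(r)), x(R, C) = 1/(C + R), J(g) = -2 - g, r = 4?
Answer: -15133/3 ≈ -5044.3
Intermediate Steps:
O(Z) = -3 + 8/(-6 + Z) (O(Z) = -3 + (4*2)/((-2 - 1*4) + Z) = -3 + 8/((-2 - 4) + Z) = -3 + 8/(-6 + Z))
(138 + O(12))*(-37) = (138 + (26 - 3*12)/(-6 + 12))*(-37) = (138 + (26 - 36)/6)*(-37) = (138 + (⅙)*(-10))*(-37) = (138 - 5/3)*(-37) = (409/3)*(-37) = -15133/3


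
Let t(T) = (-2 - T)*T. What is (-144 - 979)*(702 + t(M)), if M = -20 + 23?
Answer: -771501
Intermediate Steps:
M = 3
t(T) = T*(-2 - T)
(-144 - 979)*(702 + t(M)) = (-144 - 979)*(702 - 1*3*(2 + 3)) = -1123*(702 - 1*3*5) = -1123*(702 - 15) = -1123*687 = -771501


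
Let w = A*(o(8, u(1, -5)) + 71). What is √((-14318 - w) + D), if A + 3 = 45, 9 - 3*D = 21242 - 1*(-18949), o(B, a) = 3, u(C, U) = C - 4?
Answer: 2*I*√7705 ≈ 175.56*I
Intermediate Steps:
u(C, U) = -4 + C
D = -13394 (D = 3 - (21242 - 1*(-18949))/3 = 3 - (21242 + 18949)/3 = 3 - ⅓*40191 = 3 - 13397 = -13394)
A = 42 (A = -3 + 45 = 42)
w = 3108 (w = 42*(3 + 71) = 42*74 = 3108)
√((-14318 - w) + D) = √((-14318 - 1*3108) - 13394) = √((-14318 - 3108) - 13394) = √(-17426 - 13394) = √(-30820) = 2*I*√7705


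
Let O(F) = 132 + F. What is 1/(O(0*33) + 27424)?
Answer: 1/27556 ≈ 3.6290e-5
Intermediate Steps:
1/(O(0*33) + 27424) = 1/((132 + 0*33) + 27424) = 1/((132 + 0) + 27424) = 1/(132 + 27424) = 1/27556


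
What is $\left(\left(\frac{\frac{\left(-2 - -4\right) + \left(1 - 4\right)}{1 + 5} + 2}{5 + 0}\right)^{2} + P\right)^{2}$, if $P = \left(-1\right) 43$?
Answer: $\frac{1488339241}{810000} \approx 1837.5$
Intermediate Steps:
$P = -43$
$\left(\left(\frac{\frac{\left(-2 - -4\right) + \left(1 - 4\right)}{1 + 5} + 2}{5 + 0}\right)^{2} + P\right)^{2} = \left(\left(\frac{\frac{\left(-2 - -4\right) + \left(1 - 4\right)}{1 + 5} + 2}{5 + 0}\right)^{2} - 43\right)^{2} = \left(\left(\frac{\frac{\left(-2 + 4\right) + \left(1 - 4\right)}{6} + 2}{5}\right)^{2} - 43\right)^{2} = \left(\left(\left(\left(2 - 3\right) \frac{1}{6} + 2\right) \frac{1}{5}\right)^{2} - 43\right)^{2} = \left(\left(\left(\left(-1\right) \frac{1}{6} + 2\right) \frac{1}{5}\right)^{2} - 43\right)^{2} = \left(\left(\left(- \frac{1}{6} + 2\right) \frac{1}{5}\right)^{2} - 43\right)^{2} = \left(\left(\frac{11}{6} \cdot \frac{1}{5}\right)^{2} - 43\right)^{2} = \left(\left(\frac{11}{30}\right)^{2} - 43\right)^{2} = \left(\frac{121}{900} - 43\right)^{2} = \left(- \frac{38579}{900}\right)^{2} = \frac{1488339241}{810000}$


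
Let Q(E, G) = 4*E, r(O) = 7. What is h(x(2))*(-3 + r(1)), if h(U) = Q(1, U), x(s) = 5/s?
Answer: 16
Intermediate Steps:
h(U) = 4 (h(U) = 4*1 = 4)
h(x(2))*(-3 + r(1)) = 4*(-3 + 7) = 4*4 = 16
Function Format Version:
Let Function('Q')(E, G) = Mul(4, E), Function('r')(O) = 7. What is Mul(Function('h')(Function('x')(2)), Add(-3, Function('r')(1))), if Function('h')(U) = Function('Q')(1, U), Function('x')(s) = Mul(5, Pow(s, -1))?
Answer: 16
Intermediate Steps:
Function('h')(U) = 4 (Function('h')(U) = Mul(4, 1) = 4)
Mul(Function('h')(Function('x')(2)), Add(-3, Function('r')(1))) = Mul(4, Add(-3, 7)) = Mul(4, 4) = 16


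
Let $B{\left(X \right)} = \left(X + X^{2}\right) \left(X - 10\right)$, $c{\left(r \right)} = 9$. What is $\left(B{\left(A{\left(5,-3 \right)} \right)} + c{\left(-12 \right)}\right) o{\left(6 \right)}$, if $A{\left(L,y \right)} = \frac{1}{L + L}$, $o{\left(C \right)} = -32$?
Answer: $- \frac{31644}{125} \approx -253.15$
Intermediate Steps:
$A{\left(L,y \right)} = \frac{1}{2 L}$
$B{\left(X \right)} = \left(-10 + X\right) \left(X + X^{2}\right)$ ($B{\left(X \right)} = \left(X + X^{2}\right) \left(-10 + X\right) = \left(-10 + X\right) \left(X + X^{2}\right)$)
$\left(B{\left(A{\left(5,-3 \right)} \right)} + c{\left(-12 \right)}\right) o{\left(6 \right)} = \left(\frac{1}{2 \cdot 5} \left(-10 + \left(\frac{1}{2 \cdot 5}\right)^{2} - 9 \frac{1}{2 \cdot 5}\right) + 9\right) \left(-32\right) = \left(\frac{1}{2} \cdot \frac{1}{5} \left(-10 + \left(\frac{1}{2} \cdot \frac{1}{5}\right)^{2} - 9 \cdot \frac{1}{2} \cdot \frac{1}{5}\right) + 9\right) \left(-32\right) = \left(\frac{-10 + \left(\frac{1}{10}\right)^{2} - \frac{9}{10}}{10} + 9\right) \left(-32\right) = \left(\frac{-10 + \frac{1}{100} - \frac{9}{10}}{10} + 9\right) \left(-32\right) = \left(\frac{1}{10} \left(- \frac{1089}{100}\right) + 9\right) \left(-32\right) = \left(- \frac{1089}{1000} + 9\right) \left(-32\right) = \frac{7911}{1000} \left(-32\right) = - \frac{31644}{125}$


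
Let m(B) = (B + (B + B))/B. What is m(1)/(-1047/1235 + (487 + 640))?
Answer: 3705/1390798 ≈ 0.0026639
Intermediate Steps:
m(B) = 3 (m(B) = (B + 2*B)/B = (3*B)/B = 3)
m(1)/(-1047/1235 + (487 + 640)) = 3/(-1047/1235 + (487 + 640)) = 3/(-1047*1/1235 + 1127) = 3/(-1047/1235 + 1127) = 3/(1390798/1235) = (1235/1390798)*3 = 3705/1390798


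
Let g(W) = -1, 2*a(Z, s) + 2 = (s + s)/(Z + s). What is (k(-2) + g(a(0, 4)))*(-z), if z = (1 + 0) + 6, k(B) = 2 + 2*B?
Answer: 21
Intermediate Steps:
a(Z, s) = -1 + s/(Z + s) (a(Z, s) = -1 + ((s + s)/(Z + s))/2 = -1 + ((2*s)/(Z + s))/2 = -1 + (2*s/(Z + s))/2 = -1 + s/(Z + s))
z = 7 (z = 1 + 6 = 7)
(k(-2) + g(a(0, 4)))*(-z) = ((2 + 2*(-2)) - 1)*(-1*7) = ((2 - 4) - 1)*(-7) = (-2 - 1)*(-7) = -3*(-7) = 21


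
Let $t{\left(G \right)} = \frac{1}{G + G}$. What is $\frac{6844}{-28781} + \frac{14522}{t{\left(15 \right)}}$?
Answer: $\frac{12538723616}{28781} \approx 4.3566 \cdot 10^{5}$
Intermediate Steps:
$t{\left(G \right)} = \frac{1}{2 G}$
$\frac{6844}{-28781} + \frac{14522}{t{\left(15 \right)}} = \frac{6844}{-28781} + \frac{14522}{\frac{1}{2} \cdot \frac{1}{15}} = 6844 \left(- \frac{1}{28781}\right) + \frac{14522}{\frac{1}{2} \cdot \frac{1}{15}} = - \frac{6844}{28781} + 14522 \frac{1}{\frac{1}{30}} = - \frac{6844}{28781} + 14522 \cdot 30 = - \frac{6844}{28781} + 435660 = \frac{12538723616}{28781}$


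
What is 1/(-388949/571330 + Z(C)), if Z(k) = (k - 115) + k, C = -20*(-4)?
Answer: 30070/1332679 ≈ 0.022564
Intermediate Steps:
C = 80
Z(k) = -115 + 2*k (Z(k) = (-115 + k) + k = -115 + 2*k)
1/(-388949/571330 + Z(C)) = 1/(-388949/571330 + (-115 + 2*80)) = 1/(-388949*1/571330 + (-115 + 160)) = 1/(-20471/30070 + 45) = 1/(1332679/30070) = 30070/1332679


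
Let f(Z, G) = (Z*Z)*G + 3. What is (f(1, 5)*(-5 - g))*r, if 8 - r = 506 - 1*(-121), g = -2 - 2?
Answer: 4952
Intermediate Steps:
g = -4
f(Z, G) = 3 + G*Z² (f(Z, G) = Z²*G + 3 = G*Z² + 3 = 3 + G*Z²)
r = -619 (r = 8 - (506 - 1*(-121)) = 8 - (506 + 121) = 8 - 1*627 = 8 - 627 = -619)
(f(1, 5)*(-5 - g))*r = ((3 + 5*1²)*(-5 - 1*(-4)))*(-619) = ((3 + 5*1)*(-5 + 4))*(-619) = ((3 + 5)*(-1))*(-619) = (8*(-1))*(-619) = -8*(-619) = 4952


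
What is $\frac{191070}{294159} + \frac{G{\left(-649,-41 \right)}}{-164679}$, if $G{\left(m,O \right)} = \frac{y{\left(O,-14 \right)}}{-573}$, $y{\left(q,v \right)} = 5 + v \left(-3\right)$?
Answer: $\frac{6009860965721}{9252385702551} \approx 0.64955$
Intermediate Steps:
$y{\left(q,v \right)} = 5 - 3 v$
$G{\left(m,O \right)} = - \frac{47}{573}$ ($G{\left(m,O \right)} = \frac{5 - -42}{-573} = \left(5 + 42\right) \left(- \frac{1}{573}\right) = 47 \left(- \frac{1}{573}\right) = - \frac{47}{573}$)
$\frac{191070}{294159} + \frac{G{\left(-649,-41 \right)}}{-164679} = \frac{191070}{294159} - \frac{47}{573 \left(-164679\right)} = 191070 \cdot \frac{1}{294159} - - \frac{47}{94361067} = \frac{63690}{98053} + \frac{47}{94361067} = \frac{6009860965721}{9252385702551}$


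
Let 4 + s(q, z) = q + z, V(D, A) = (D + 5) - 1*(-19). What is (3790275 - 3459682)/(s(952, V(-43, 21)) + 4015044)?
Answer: 330593/4015973 ≈ 0.082319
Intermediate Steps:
V(D, A) = 24 + D (V(D, A) = (5 + D) + 19 = 24 + D)
s(q, z) = -4 + q + z (s(q, z) = -4 + (q + z) = -4 + q + z)
(3790275 - 3459682)/(s(952, V(-43, 21)) + 4015044) = (3790275 - 3459682)/((-4 + 952 + (24 - 43)) + 4015044) = 330593/((-4 + 952 - 19) + 4015044) = 330593/(929 + 4015044) = 330593/4015973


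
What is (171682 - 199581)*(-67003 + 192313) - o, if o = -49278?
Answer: -3495974412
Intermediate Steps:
(171682 - 199581)*(-67003 + 192313) - o = (171682 - 199581)*(-67003 + 192313) - 1*(-49278) = -27899*125310 + 49278 = -3496023690 + 49278 = -3495974412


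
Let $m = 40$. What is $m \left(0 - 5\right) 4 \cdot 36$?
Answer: $-28800$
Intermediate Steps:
$m \left(0 - 5\right) 4 \cdot 36 = 40 \left(0 - 5\right) 4 \cdot 36 = 40 \left(\left(-5\right) 4\right) 36 = 40 \left(-20\right) 36 = \left(-800\right) 36 = -28800$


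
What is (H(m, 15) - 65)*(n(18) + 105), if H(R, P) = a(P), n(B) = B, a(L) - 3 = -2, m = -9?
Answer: -7872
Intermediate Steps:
a(L) = 1 (a(L) = 3 - 2 = 1)
H(R, P) = 1
(H(m, 15) - 65)*(n(18) + 105) = (1 - 65)*(18 + 105) = -64*123 = -7872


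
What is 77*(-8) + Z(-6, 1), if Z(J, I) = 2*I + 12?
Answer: -602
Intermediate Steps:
Z(J, I) = 12 + 2*I
77*(-8) + Z(-6, 1) = 77*(-8) + (12 + 2*1) = -616 + (12 + 2) = -616 + 14 = -602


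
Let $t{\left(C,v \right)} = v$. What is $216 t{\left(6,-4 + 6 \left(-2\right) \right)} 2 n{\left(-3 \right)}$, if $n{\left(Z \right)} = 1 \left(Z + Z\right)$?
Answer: $41472$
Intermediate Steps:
$n{\left(Z \right)} = 2 Z$ ($n{\left(Z \right)} = 1 \cdot 2 Z = 2 Z$)
$216 t{\left(6,-4 + 6 \left(-2\right) \right)} 2 n{\left(-3 \right)} = 216 \left(-4 + 6 \left(-2\right)\right) 2 \cdot 2 \left(-3\right) = 216 \left(-4 - 12\right) 2 \left(-6\right) = 216 \left(-16\right) 2 \left(-6\right) = 216 \left(\left(-32\right) \left(-6\right)\right) = 216 \cdot 192 = 41472$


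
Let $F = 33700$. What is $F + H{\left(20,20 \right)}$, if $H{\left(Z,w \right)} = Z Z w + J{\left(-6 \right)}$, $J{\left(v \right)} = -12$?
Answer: $41688$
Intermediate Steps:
$H{\left(Z,w \right)} = -12 + w Z^{2}$ ($H{\left(Z,w \right)} = Z Z w - 12 = Z^{2} w - 12 = w Z^{2} - 12 = -12 + w Z^{2}$)
$F + H{\left(20,20 \right)} = 33700 - \left(12 - 20 \cdot 20^{2}\right) = 33700 + \left(-12 + 20 \cdot 400\right) = 33700 + \left(-12 + 8000\right) = 33700 + 7988 = 41688$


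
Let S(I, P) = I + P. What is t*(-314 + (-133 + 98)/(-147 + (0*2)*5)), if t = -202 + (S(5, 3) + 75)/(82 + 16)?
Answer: 43296319/686 ≈ 63114.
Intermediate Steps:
t = -19713/98 (t = -202 + ((5 + 3) + 75)/(82 + 16) = -202 + (8 + 75)/98 = -202 + 83*(1/98) = -202 + 83/98 = -19713/98 ≈ -201.15)
t*(-314 + (-133 + 98)/(-147 + (0*2)*5)) = -19713*(-314 + (-133 + 98)/(-147 + (0*2)*5))/98 = -19713*(-314 - 35/(-147 + 0*5))/98 = -19713*(-314 - 35/(-147 + 0))/98 = -19713*(-314 - 35/(-147))/98 = -19713*(-314 - 35*(-1/147))/98 = -19713*(-314 + 5/21)/98 = -19713/98*(-6589/21) = 43296319/686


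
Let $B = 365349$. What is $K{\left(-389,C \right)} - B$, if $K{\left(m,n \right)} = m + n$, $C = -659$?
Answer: $-366397$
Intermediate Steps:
$K{\left(-389,C \right)} - B = \left(-389 - 659\right) - 365349 = -1048 - 365349 = -366397$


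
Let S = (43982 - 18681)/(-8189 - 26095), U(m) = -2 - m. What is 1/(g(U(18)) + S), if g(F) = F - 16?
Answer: -34284/1259525 ≈ -0.027220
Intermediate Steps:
g(F) = -16 + F
S = -25301/34284 (S = 25301/(-34284) = 25301*(-1/34284) = -25301/34284 ≈ -0.73798)
1/(g(U(18)) + S) = 1/((-16 + (-2 - 1*18)) - 25301/34284) = 1/((-16 + (-2 - 18)) - 25301/34284) = 1/((-16 - 20) - 25301/34284) = 1/(-36 - 25301/34284) = 1/(-1259525/34284) = -34284/1259525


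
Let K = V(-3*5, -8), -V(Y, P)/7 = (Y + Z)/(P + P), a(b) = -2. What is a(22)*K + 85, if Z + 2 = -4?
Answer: 827/8 ≈ 103.38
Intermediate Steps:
Z = -6 (Z = -2 - 4 = -6)
V(Y, P) = -7*(-6 + Y)/(2*P) (V(Y, P) = -7*(Y - 6)/(P + P) = -7*(-6 + Y)/(2*P))
K = -147/16 (K = (7/2)*(6 - (-3)*5)/(-8) = (7/2)*(-⅛)*(6 - 1*(-15)) = (7/2)*(-⅛)*(6 + 15) = (7/2)*(-⅛)*21 = -147/16 ≈ -9.1875)
a(22)*K + 85 = -2*(-147/16) + 85 = 147/8 + 85 = 827/8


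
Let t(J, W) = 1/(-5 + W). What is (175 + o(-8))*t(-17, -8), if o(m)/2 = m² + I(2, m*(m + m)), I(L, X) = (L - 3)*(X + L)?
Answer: -43/13 ≈ -3.3077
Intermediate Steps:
I(L, X) = (-3 + L)*(L + X)
o(m) = -4 - 2*m² (o(m) = 2*(m² + (2² - 3*2 - 3*m*(m + m) + 2*(m*(m + m)))) = 2*(m² + (4 - 6 - 3*m*2*m + 2*(m*(2*m)))) = 2*(m² + (4 - 6 - 6*m² + 2*(2*m²))) = 2*(m² + (4 - 6 - 6*m² + 4*m²)) = 2*(m² + (-2 - 2*m²)) = 2*(-2 - m²) = -4 - 2*m²)
(175 + o(-8))*t(-17, -8) = (175 + (-4 - 2*(-8)²))/(-5 - 8) = (175 + (-4 - 2*64))/(-13) = (175 + (-4 - 128))*(-1/13) = (175 - 132)*(-1/13) = 43*(-1/13) = -43/13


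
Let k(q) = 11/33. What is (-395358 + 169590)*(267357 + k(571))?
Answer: -60360730432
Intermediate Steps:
k(q) = ⅓ (k(q) = 11*(1/33) = ⅓)
(-395358 + 169590)*(267357 + k(571)) = (-395358 + 169590)*(267357 + ⅓) = -225768*802072/3 = -60360730432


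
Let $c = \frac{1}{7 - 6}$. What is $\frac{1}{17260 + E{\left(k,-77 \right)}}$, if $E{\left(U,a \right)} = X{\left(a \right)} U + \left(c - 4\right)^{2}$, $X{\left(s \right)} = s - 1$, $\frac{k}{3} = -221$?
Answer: $\frac{1}{68983} \approx 1.4496 \cdot 10^{-5}$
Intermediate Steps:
$k = -663$ ($k = 3 \left(-221\right) = -663$)
$c = 1$ ($c = 1^{-1} = 1$)
$X{\left(s \right)} = -1 + s$
$E{\left(U,a \right)} = 9 + U \left(-1 + a\right)$ ($E{\left(U,a \right)} = \left(-1 + a\right) U + \left(1 - 4\right)^{2} = U \left(-1 + a\right) + \left(-3\right)^{2} = U \left(-1 + a\right) + 9 = 9 + U \left(-1 + a\right)$)
$\frac{1}{17260 + E{\left(k,-77 \right)}} = \frac{1}{17260 - \left(-9 + 663 \left(-1 - 77\right)\right)} = \frac{1}{17260 + \left(9 - -51714\right)} = \frac{1}{17260 + \left(9 + 51714\right)} = \frac{1}{17260 + 51723} = \frac{1}{68983}$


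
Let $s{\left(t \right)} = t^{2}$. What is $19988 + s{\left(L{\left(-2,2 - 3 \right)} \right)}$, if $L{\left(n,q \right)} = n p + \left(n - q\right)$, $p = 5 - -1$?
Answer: $20157$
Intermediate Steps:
$p = 6$ ($p = 5 + 1 = 6$)
$L{\left(n,q \right)} = - q + 7 n$ ($L{\left(n,q \right)} = n 6 + \left(n - q\right) = 6 n + \left(n - q\right) = - q + 7 n$)
$19988 + s{\left(L{\left(-2,2 - 3 \right)} \right)} = 19988 + \left(- (2 - 3) + 7 \left(-2\right)\right)^{2} = 19988 + \left(\left(-1\right) \left(-1\right) - 14\right)^{2} = 19988 + \left(1 - 14\right)^{2} = 19988 + \left(-13\right)^{2} = 19988 + 169 = 20157$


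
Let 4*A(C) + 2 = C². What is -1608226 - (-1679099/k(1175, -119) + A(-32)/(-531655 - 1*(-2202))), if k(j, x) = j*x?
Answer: -238118182414262819/148061531450 ≈ -1.6082e+6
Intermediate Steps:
A(C) = -½ + C²/4
-1608226 - (-1679099/k(1175, -119) + A(-32)/(-531655 - 1*(-2202))) = -1608226 - (-1679099/(1175*(-119)) + (-½ + (¼)*(-32)²)/(-531655 - 1*(-2202))) = -1608226 - (-1679099/(-139825) + (-½ + (¼)*1024)/(-531655 + 2202)) = -1608226 - (-1679099*(-1/139825) + (-½ + 256)/(-529453)) = -1608226 - (1679099/139825 + (511/2)*(-1/529453)) = -1608226 - (1679099/139825 - 511/1058906) = -1608226 - 1*1777936555119/148061531450 = -1608226 - 1777936555119/148061531450 = -238118182414262819/148061531450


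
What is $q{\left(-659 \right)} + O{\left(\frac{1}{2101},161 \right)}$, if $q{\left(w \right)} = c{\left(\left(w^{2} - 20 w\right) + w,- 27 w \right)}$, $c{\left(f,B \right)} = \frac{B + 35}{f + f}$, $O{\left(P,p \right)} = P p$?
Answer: $\frac{45331718}{469365501} \approx 0.096581$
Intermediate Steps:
$c{\left(f,B \right)} = \frac{35 + B}{2 f}$
$q{\left(w \right)} = \frac{35 - 27 w}{2 \left(w^{2} - 19 w\right)}$ ($q{\left(w \right)} = \frac{35 - 27 w}{2 \left(\left(w^{2} - 20 w\right) + w\right)} = \frac{35 - 27 w}{2 \left(w^{2} - 19 w\right)}$)
$q{\left(-659 \right)} + O{\left(\frac{1}{2101},161 \right)} = \frac{35 - -17793}{2 \left(-659\right) \left(-19 - 659\right)} + \frac{1}{2101} \cdot 161 = \frac{1}{2} \left(- \frac{1}{659}\right) \frac{1}{-678} \left(35 + 17793\right) + \frac{1}{2101} \cdot 161 = \frac{1}{2} \left(- \frac{1}{659}\right) \left(- \frac{1}{678}\right) 17828 + \frac{161}{2101} = \frac{4457}{223401} + \frac{161}{2101} = \frac{45331718}{469365501}$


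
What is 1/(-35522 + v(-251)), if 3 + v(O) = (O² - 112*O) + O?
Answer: 1/55337 ≈ 1.8071e-5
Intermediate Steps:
v(O) = -3 + O² - 111*O (v(O) = -3 + ((O² - 112*O) + O) = -3 + (O² - 111*O) = -3 + O² - 111*O)
1/(-35522 + v(-251)) = 1/(-35522 + (-3 + (-251)² - 111*(-251))) = 1/(-35522 + (-3 + 63001 + 27861)) = 1/(-35522 + 90859) = 1/55337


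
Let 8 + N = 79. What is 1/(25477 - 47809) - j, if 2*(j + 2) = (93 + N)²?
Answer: -300276073/22332 ≈ -13446.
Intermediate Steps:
N = 71 (N = -8 + 79 = 71)
j = 13446 (j = -2 + (93 + 71)²/2 = -2 + (½)*164² = -2 + (½)*26896 = -2 + 13448 = 13446)
1/(25477 - 47809) - j = 1/(25477 - 47809) - 1*13446 = 1/(-22332) - 13446 = -1/22332 - 13446 = -300276073/22332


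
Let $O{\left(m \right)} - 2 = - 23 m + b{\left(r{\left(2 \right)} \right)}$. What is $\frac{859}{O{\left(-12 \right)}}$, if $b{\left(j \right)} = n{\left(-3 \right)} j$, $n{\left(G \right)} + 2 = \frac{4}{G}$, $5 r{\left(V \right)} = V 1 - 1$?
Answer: $\frac{2577}{832} \approx 3.0974$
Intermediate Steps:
$r{\left(V \right)} = - \frac{1}{5} + \frac{V}{5}$ ($r{\left(V \right)} = \frac{V 1 - 1}{5} = \frac{V - 1}{5} = \frac{-1 + V}{5} = - \frac{1}{5} + \frac{V}{5}$)
$n{\left(G \right)} = -2 + \frac{4}{G}$
$b{\left(j \right)} = - \frac{10 j}{3}$ ($b{\left(j \right)} = \left(-2 + \frac{4}{-3}\right) j = \left(-2 + 4 \left(- \frac{1}{3}\right)\right) j = \left(-2 - \frac{4}{3}\right) j = - \frac{10 j}{3}$)
$O{\left(m \right)} = \frac{4}{3} - 23 m$ ($O{\left(m \right)} = 2 - \left(23 m + \frac{10 \left(- \frac{1}{5} + \frac{1}{5} \cdot 2\right)}{3}\right) = 2 - \left(23 m + \frac{10 \left(- \frac{1}{5} + \frac{2}{5}\right)}{3}\right) = 2 - \left(\frac{2}{3} + 23 m\right) = \frac{4}{3} - 23 m$)
$\frac{859}{O{\left(-12 \right)}} = \frac{859}{\frac{4}{3} - -276} = \frac{859}{\frac{4}{3} + 276} = \frac{859}{\frac{832}{3}} = 859 \cdot \frac{3}{832} = \frac{2577}{832}$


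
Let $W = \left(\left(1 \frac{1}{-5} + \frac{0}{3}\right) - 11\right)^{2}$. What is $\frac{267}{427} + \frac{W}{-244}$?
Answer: $\frac{1187}{10675} \approx 0.11119$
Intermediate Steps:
$W = \frac{3136}{25}$ ($W = \left(\left(1 \left(- \frac{1}{5}\right) + 0 \cdot \frac{1}{3}\right) - 11\right)^{2} = \left(\left(- \frac{1}{5} + 0\right) - 11\right)^{2} = \left(- \frac{1}{5} - 11\right)^{2} = \left(- \frac{56}{5}\right)^{2} = \frac{3136}{25} \approx 125.44$)
$\frac{267}{427} + \frac{W}{-244} = \frac{267}{427} + \frac{3136}{25 \left(-244\right)} = 267 \cdot \frac{1}{427} + \frac{3136}{25} \left(- \frac{1}{244}\right) = \frac{267}{427} - \frac{784}{1525} = \frac{1187}{10675}$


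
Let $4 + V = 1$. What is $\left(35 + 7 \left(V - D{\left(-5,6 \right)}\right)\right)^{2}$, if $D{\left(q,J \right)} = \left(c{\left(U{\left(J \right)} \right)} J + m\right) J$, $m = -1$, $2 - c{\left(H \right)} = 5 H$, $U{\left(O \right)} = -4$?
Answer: $30118144$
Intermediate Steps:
$c{\left(H \right)} = 2 - 5 H$
$V = -3$ ($V = -4 + 1 = -3$)
$D{\left(q,J \right)} = J \left(-1 + 22 J\right)$ ($D{\left(q,J \right)} = \left(\left(2 - -20\right) J - 1\right) J = \left(\left(2 + 20\right) J - 1\right) J = \left(22 J - 1\right) J = \left(-1 + 22 J\right) J = J \left(-1 + 22 J\right)$)
$\left(35 + 7 \left(V - D{\left(-5,6 \right)}\right)\right)^{2} = \left(35 + 7 \left(-3 - 6 \left(-1 + 22 \cdot 6\right)\right)\right)^{2} = \left(35 + 7 \left(-3 - 6 \left(-1 + 132\right)\right)\right)^{2} = \left(35 + 7 \left(-3 - 6 \cdot 131\right)\right)^{2} = \left(35 + 7 \left(-3 - 786\right)\right)^{2} = \left(35 + 7 \left(-789\right)\right)^{2} = \left(35 - 5523\right)^{2} = \left(-5488\right)^{2} = 30118144$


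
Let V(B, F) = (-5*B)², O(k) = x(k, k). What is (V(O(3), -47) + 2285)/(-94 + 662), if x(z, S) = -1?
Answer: 1155/284 ≈ 4.0669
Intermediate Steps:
O(k) = -1
V(B, F) = 25*B²
(V(O(3), -47) + 2285)/(-94 + 662) = (25*(-1)² + 2285)/(-94 + 662) = (25*1 + 2285)/568 = (25 + 2285)*(1/568) = 2310*(1/568) = 1155/284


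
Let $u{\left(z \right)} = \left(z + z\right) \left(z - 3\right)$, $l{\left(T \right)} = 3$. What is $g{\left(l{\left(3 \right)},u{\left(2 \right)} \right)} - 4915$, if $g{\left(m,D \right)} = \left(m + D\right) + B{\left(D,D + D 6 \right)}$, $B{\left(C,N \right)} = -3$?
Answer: $-4919$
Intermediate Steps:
$u{\left(z \right)} = 2 z \left(-3 + z\right)$
$g{\left(m,D \right)} = -3 + D + m$ ($g{\left(m,D \right)} = \left(m + D\right) - 3 = \left(D + m\right) - 3 = -3 + D + m$)
$g{\left(l{\left(3 \right)},u{\left(2 \right)} \right)} - 4915 = \left(-3 + 2 \cdot 2 \left(-3 + 2\right) + 3\right) - 4915 = \left(-3 + 2 \cdot 2 \left(-1\right) + 3\right) - 4915 = \left(-3 - 4 + 3\right) - 4915 = -4 - 4915 = -4919$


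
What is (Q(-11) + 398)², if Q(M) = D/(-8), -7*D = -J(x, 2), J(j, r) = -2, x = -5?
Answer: 124211025/784 ≈ 1.5843e+5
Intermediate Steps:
D = -2/7 (D = -(-1)*(-2)/7 = -⅐*2 = -2/7 ≈ -0.28571)
Q(M) = 1/28 (Q(M) = -2/7/(-8) = -2/7*(-⅛) = 1/28)
(Q(-11) + 398)² = (1/28 + 398)² = (11145/28)² = 124211025/784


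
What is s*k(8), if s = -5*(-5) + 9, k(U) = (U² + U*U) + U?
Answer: 4624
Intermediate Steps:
k(U) = U + 2*U² (k(U) = (U² + U²) + U = 2*U² + U = U + 2*U²)
s = 34 (s = 25 + 9 = 34)
s*k(8) = 34*(8*(1 + 2*8)) = 34*(8*(1 + 16)) = 34*(8*17) = 34*136 = 4624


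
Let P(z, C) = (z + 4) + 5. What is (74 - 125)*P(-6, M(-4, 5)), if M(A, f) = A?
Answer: -153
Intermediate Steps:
P(z, C) = 9 + z (P(z, C) = (4 + z) + 5 = 9 + z)
(74 - 125)*P(-6, M(-4, 5)) = (74 - 125)*(9 - 6) = -51*3 = -153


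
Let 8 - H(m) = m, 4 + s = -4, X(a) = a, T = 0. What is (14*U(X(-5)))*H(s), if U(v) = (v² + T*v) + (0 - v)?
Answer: 6720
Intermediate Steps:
s = -8 (s = -4 - 4 = -8)
U(v) = v² - v (U(v) = (v² + 0*v) + (0 - v) = (v² + 0) - v = v² - v)
H(m) = 8 - m
(14*U(X(-5)))*H(s) = (14*(-5*(-1 - 5)))*(8 - 1*(-8)) = (14*(-5*(-6)))*(8 + 8) = (14*30)*16 = 420*16 = 6720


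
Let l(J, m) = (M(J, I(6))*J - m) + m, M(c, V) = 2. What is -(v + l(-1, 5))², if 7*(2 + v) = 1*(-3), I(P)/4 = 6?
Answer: -961/49 ≈ -19.612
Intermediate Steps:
I(P) = 24 (I(P) = 4*6 = 24)
l(J, m) = 2*J (l(J, m) = (2*J - m) + m = (-m + 2*J) + m = 2*J)
v = -17/7 (v = -2 + (1*(-3))/7 = -2 + (⅐)*(-3) = -2 - 3/7 = -17/7 ≈ -2.4286)
-(v + l(-1, 5))² = -(-17/7 + 2*(-1))² = -(-17/7 - 2)² = -(-31/7)² = -1*961/49 = -961/49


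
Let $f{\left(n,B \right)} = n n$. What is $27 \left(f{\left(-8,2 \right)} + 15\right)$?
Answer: $2133$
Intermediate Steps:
$f{\left(n,B \right)} = n^{2}$
$27 \left(f{\left(-8,2 \right)} + 15\right) = 27 \left(\left(-8\right)^{2} + 15\right) = 27 \left(64 + 15\right) = 27 \cdot 79 = 2133$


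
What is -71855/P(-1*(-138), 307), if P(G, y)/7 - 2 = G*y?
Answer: -10265/42368 ≈ -0.24228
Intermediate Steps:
P(G, y) = 14 + 7*G*y (P(G, y) = 14 + 7*(G*y) = 14 + 7*G*y)
-71855/P(-1*(-138), 307) = -71855/(14 + 7*(-1*(-138))*307) = -71855/(14 + 7*138*307) = -71855/(14 + 296562) = -71855/296576 = -71855*1/296576 = -10265/42368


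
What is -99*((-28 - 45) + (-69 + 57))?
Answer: 8415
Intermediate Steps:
-99*((-28 - 45) + (-69 + 57)) = -99*(-73 - 12) = -99*(-85) = 8415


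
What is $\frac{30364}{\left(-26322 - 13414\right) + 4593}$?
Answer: $- \frac{30364}{35143} \approx -0.86401$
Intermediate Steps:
$\frac{30364}{\left(-26322 - 13414\right) + 4593} = \frac{30364}{-39736 + 4593} = \frac{30364}{-35143} = 30364 \left(- \frac{1}{35143}\right) = - \frac{30364}{35143}$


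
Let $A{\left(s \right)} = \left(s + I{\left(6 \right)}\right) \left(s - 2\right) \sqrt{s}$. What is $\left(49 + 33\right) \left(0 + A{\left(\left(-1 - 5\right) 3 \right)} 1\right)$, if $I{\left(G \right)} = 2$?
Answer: $78720 i \sqrt{2} \approx 1.1133 \cdot 10^{5} i$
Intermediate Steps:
$A{\left(s \right)} = \sqrt{s} \left(-2 + s\right) \left(2 + s\right)$ ($A{\left(s \right)} = \left(s + 2\right) \left(s - 2\right) \sqrt{s} = \left(2 + s\right) \left(-2 + s\right) \sqrt{s} = \left(-2 + s\right) \left(2 + s\right) \sqrt{s} = \sqrt{s} \left(-2 + s\right) \left(2 + s\right)$)
$\left(49 + 33\right) \left(0 + A{\left(\left(-1 - 5\right) 3 \right)} 1\right) = \left(49 + 33\right) \left(0 + \sqrt{\left(-1 - 5\right) 3} \left(-4 + \left(\left(-1 - 5\right) 3\right)^{2}\right) 1\right) = 82 \left(0 + \sqrt{\left(-6\right) 3} \left(-4 + \left(\left(-6\right) 3\right)^{2}\right) 1\right) = 82 \left(0 + \sqrt{-18} \left(-4 + \left(-18\right)^{2}\right) 1\right) = 82 \left(0 + 3 i \sqrt{2} \left(-4 + 324\right) 1\right) = 82 \left(0 + 3 i \sqrt{2} \cdot 320 \cdot 1\right) = 82 \left(0 + 960 i \sqrt{2} \cdot 1\right) = 82 \left(0 + 960 i \sqrt{2}\right) = 82 \cdot 960 i \sqrt{2} = 78720 i \sqrt{2}$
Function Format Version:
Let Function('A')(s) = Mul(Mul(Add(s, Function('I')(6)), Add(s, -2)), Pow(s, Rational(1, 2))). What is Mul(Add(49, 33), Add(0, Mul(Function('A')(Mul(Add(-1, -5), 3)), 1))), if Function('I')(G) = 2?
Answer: Mul(78720, I, Pow(2, Rational(1, 2))) ≈ Mul(1.1133e+5, I)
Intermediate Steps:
Function('A')(s) = Mul(Pow(s, Rational(1, 2)), Add(-2, s), Add(2, s)) (Function('A')(s) = Mul(Mul(Add(s, 2), Add(s, -2)), Pow(s, Rational(1, 2))) = Mul(Mul(Add(2, s), Add(-2, s)), Pow(s, Rational(1, 2))) = Mul(Mul(Add(-2, s), Add(2, s)), Pow(s, Rational(1, 2))) = Mul(Pow(s, Rational(1, 2)), Add(-2, s), Add(2, s)))
Mul(Add(49, 33), Add(0, Mul(Function('A')(Mul(Add(-1, -5), 3)), 1))) = Mul(Add(49, 33), Add(0, Mul(Mul(Pow(Mul(Add(-1, -5), 3), Rational(1, 2)), Add(-4, Pow(Mul(Add(-1, -5), 3), 2))), 1))) = Mul(82, Add(0, Mul(Mul(Pow(Mul(-6, 3), Rational(1, 2)), Add(-4, Pow(Mul(-6, 3), 2))), 1))) = Mul(82, Add(0, Mul(Mul(Pow(-18, Rational(1, 2)), Add(-4, Pow(-18, 2))), 1))) = Mul(82, Add(0, Mul(Mul(Mul(3, I, Pow(2, Rational(1, 2))), Add(-4, 324)), 1))) = Mul(82, Add(0, Mul(Mul(Mul(3, I, Pow(2, Rational(1, 2))), 320), 1))) = Mul(82, Add(0, Mul(Mul(960, I, Pow(2, Rational(1, 2))), 1))) = Mul(82, Add(0, Mul(960, I, Pow(2, Rational(1, 2))))) = Mul(82, Mul(960, I, Pow(2, Rational(1, 2)))) = Mul(78720, I, Pow(2, Rational(1, 2)))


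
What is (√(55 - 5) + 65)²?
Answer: 4275 + 650*√2 ≈ 5194.2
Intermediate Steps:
(√(55 - 5) + 65)² = (√50 + 65)² = (5*√2 + 65)² = (65 + 5*√2)²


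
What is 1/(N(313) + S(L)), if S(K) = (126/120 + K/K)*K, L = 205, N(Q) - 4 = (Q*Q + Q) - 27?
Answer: 4/394717 ≈ 1.0134e-5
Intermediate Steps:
N(Q) = -23 + Q + Q² (N(Q) = 4 + ((Q*Q + Q) - 27) = 4 + ((Q² + Q) - 27) = 4 + ((Q + Q²) - 27) = 4 + (-27 + Q + Q²) = -23 + Q + Q²)
S(K) = 41*K/20 (S(K) = (126*(1/120) + 1)*K = (21/20 + 1)*K = 41*K/20)
1/(N(313) + S(L)) = 1/((-23 + 313 + 313²) + (41/20)*205) = 1/((-23 + 313 + 97969) + 1681/4) = 1/(98259 + 1681/4) = 1/(394717/4) = 4/394717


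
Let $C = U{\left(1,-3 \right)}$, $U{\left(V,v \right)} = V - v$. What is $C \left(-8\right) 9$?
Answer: $-288$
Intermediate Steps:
$C = 4$ ($C = 1 - -3 = 1 + 3 = 4$)
$C \left(-8\right) 9 = 4 \left(-8\right) 9 = \left(-32\right) 9 = -288$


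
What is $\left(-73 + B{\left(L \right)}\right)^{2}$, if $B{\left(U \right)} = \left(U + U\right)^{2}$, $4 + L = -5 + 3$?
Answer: $5041$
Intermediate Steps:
$L = -6$ ($L = -4 + \left(-5 + 3\right) = -4 - 2 = -6$)
$B{\left(U \right)} = 4 U^{2}$ ($B{\left(U \right)} = \left(2 U\right)^{2} = 4 U^{2}$)
$\left(-73 + B{\left(L \right)}\right)^{2} = \left(-73 + 4 \left(-6\right)^{2}\right)^{2} = \left(-73 + 4 \cdot 36\right)^{2} = \left(-73 + 144\right)^{2} = 71^{2} = 5041$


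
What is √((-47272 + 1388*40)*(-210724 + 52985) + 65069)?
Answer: I*√1300966203 ≈ 36069.0*I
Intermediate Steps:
√((-47272 + 1388*40)*(-210724 + 52985) + 65069) = √((-47272 + 55520)*(-157739) + 65069) = √(8248*(-157739) + 65069) = √(-1301031272 + 65069) = √(-1300966203) = I*√1300966203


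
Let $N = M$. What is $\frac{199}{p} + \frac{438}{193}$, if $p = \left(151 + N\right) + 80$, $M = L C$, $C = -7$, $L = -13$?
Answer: $\frac{179443}{62146} \approx 2.8874$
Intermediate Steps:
$M = 91$ ($M = \left(-13\right) \left(-7\right) = 91$)
$N = 91$
$p = 322$ ($p = \left(151 + 91\right) + 80 = 242 + 80 = 322$)
$\frac{199}{p} + \frac{438}{193} = \frac{199}{322} + \frac{438}{193} = \frac{179443}{62146}$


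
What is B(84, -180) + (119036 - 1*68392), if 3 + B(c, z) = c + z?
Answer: 50545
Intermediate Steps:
B(c, z) = -3 + c + z (B(c, z) = -3 + (c + z) = -3 + c + z)
B(84, -180) + (119036 - 1*68392) = (-3 + 84 - 180) + (119036 - 1*68392) = -99 + (119036 - 68392) = -99 + 50644 = 50545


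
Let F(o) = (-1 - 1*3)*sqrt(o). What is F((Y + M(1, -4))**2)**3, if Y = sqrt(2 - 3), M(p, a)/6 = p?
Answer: -12672 - 6848*I ≈ -12672.0 - 6848.0*I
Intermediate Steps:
M(p, a) = 6*p
Y = I (Y = sqrt(-1) = I ≈ 1.0*I)
F(o) = -4*sqrt(o) (F(o) = (-1 - 3)*sqrt(o) = -4*sqrt(o))
F((Y + M(1, -4))**2)**3 = (-(24 + 4*I))**3 = (-4*(6 + I))**3 = (-24 - 4*I)**3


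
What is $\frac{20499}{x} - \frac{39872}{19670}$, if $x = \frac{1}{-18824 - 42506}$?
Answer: $- \frac{1766371159198}{1405} \approx -1.2572 \cdot 10^{9}$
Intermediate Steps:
$x = - \frac{1}{61330}$ ($x = \frac{1}{-61330} = - \frac{1}{61330} \approx -1.6305 \cdot 10^{-5}$)
$\frac{20499}{x} - \frac{39872}{19670} = \frac{20499}{- \frac{1}{61330}} - \frac{39872}{19670} = 20499 \left(-61330\right) - \frac{2848}{1405} = -1257203670 - \frac{2848}{1405} = - \frac{1766371159198}{1405}$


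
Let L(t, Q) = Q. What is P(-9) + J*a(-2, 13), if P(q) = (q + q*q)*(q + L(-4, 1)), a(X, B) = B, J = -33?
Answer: -1005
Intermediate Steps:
P(q) = (1 + q)*(q + q²) (P(q) = (q + q*q)*(q + 1) = (q + q²)*(1 + q) = (1 + q)*(q + q²))
P(-9) + J*a(-2, 13) = -9*(1 + (-9)² + 2*(-9)) - 33*13 = -9*(1 + 81 - 18) - 429 = -9*64 - 429 = -576 - 429 = -1005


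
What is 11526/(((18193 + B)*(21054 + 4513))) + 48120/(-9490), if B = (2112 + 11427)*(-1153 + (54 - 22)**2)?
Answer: -106317338325363/20967404173027 ≈ -5.0706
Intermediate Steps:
B = -1746531 (B = 13539*(-1153 + 32**2) = 13539*(-1153 + 1024) = 13539*(-129) = -1746531)
11526/(((18193 + B)*(21054 + 4513))) + 48120/(-9490) = 11526/(((18193 - 1746531)*(21054 + 4513))) + 48120/(-9490) = 11526/((-1728338*25567)) + 48120*(-1/9490) = 11526/(-44188417646) - 4812/949 = 11526*(-1/44188417646) - 4812/949 = -5763/22094208823 - 4812/949 = -106317338325363/20967404173027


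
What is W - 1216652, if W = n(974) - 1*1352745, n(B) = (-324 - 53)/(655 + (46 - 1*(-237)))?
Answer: -2410094763/938 ≈ -2.5694e+6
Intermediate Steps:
n(B) = -377/938 (n(B) = -377/(655 + (46 + 237)) = -377/(655 + 283) = -377/938)
W = -1268875187/938 (W = -377/938 - 1*1352745 = -377/938 - 1352745 = -1268875187/938 ≈ -1.3527e+6)
W - 1216652 = -1268875187/938 - 1216652 = -2410094763/938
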